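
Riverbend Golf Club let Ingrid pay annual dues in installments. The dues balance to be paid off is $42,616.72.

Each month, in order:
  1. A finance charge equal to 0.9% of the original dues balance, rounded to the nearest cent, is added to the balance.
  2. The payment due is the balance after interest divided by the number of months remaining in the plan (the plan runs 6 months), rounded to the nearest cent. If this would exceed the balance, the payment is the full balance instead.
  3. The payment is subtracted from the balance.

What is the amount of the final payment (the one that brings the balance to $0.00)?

$8,042.48

Month 1: opening $42,616.72; interest $383.55 → $43,000.27; payment $7,166.71; balance $35,833.56
Month 2: opening $35,833.56; interest $383.55 → $36,217.11; payment $7,243.42; balance $28,973.69
Month 3: opening $28,973.69; interest $383.55 → $29,357.24; payment $7,339.31; balance $22,017.93
Month 4: opening $22,017.93; interest $383.55 → $22,401.48; payment $7,467.16; balance $14,934.32
Month 5: opening $14,934.32; interest $383.55 → $15,317.87; payment $7,658.94; balance $7,658.93
Month 6: opening $7,658.93; interest $383.55 → $8,042.48; payment $8,042.48; balance $0.00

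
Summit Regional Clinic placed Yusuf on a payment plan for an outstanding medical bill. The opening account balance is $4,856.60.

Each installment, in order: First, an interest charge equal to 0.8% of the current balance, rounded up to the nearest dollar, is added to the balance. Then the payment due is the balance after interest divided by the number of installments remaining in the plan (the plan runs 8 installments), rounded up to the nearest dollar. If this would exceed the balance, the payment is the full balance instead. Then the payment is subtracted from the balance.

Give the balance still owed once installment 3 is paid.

$3,109.60

Installment 1: opening $4,856.60; interest $39.00 → $4,895.60; payment $612.00; balance $4,283.60
Installment 2: opening $4,283.60; interest $35.00 → $4,318.60; payment $617.00; balance $3,701.60
Installment 3: opening $3,701.60; interest $30.00 → $3,731.60; payment $622.00; balance $3,109.60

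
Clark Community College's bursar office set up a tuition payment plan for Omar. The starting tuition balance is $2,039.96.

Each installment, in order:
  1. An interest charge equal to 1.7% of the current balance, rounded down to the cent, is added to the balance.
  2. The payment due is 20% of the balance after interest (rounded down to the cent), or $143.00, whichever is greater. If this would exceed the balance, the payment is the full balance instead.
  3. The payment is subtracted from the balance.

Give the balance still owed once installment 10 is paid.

$46.17

# | Opening | Interest | Payment | End bal
1 | $2,039.96 | $34.67 | $414.92 | $1,659.71
2 | $1,659.71 | $28.21 | $337.58 | $1,350.34
3 | $1,350.34 | $22.95 | $274.65 | $1,098.64
4 | $1,098.64 | $18.67 | $223.46 | $893.85
5 | $893.85 | $15.19 | $181.80 | $727.24
6 | $727.24 | $12.36 | $147.92 | $591.68
7 | $591.68 | $10.05 | $143.00 | $458.73
8 | $458.73 | $7.79 | $143.00 | $323.52
9 | $323.52 | $5.49 | $143.00 | $186.01
10 | $186.01 | $3.16 | $143.00 | $46.17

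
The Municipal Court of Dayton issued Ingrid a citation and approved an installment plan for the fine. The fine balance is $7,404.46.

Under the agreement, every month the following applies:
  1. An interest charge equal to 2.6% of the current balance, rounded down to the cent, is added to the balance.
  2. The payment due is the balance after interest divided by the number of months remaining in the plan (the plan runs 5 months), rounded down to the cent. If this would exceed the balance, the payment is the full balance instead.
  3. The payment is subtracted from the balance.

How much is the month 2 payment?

$1,558.89

Month 1: opening $7,404.46; interest $192.51 → $7,596.97; payment $1,519.39; balance $6,077.58
Month 2: opening $6,077.58; interest $158.01 → $6,235.59; payment $1,558.89; balance $4,676.70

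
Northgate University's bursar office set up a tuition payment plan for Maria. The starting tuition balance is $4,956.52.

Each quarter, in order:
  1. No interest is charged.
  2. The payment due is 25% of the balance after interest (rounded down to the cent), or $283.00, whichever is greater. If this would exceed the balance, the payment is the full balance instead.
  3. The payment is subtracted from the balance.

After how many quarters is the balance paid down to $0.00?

10

Quarter 1: opening $4,956.52; payment $1,239.13; balance $3,717.39
Quarter 2: opening $3,717.39; payment $929.34; balance $2,788.05
Quarter 3: opening $2,788.05; payment $697.01; balance $2,091.04
Quarter 4: opening $2,091.04; payment $522.76; balance $1,568.28
Quarter 5: opening $1,568.28; payment $392.07; balance $1,176.21
Quarter 6: opening $1,176.21; payment $294.05; balance $882.16
Quarter 7: opening $882.16; payment $283.00; balance $599.16
Quarter 8: opening $599.16; payment $283.00; balance $316.16
Quarter 9: opening $316.16; payment $283.00; balance $33.16
Quarter 10: opening $33.16; payment $33.16; balance $0.00
Balance reaches $0.00 in quarter 10.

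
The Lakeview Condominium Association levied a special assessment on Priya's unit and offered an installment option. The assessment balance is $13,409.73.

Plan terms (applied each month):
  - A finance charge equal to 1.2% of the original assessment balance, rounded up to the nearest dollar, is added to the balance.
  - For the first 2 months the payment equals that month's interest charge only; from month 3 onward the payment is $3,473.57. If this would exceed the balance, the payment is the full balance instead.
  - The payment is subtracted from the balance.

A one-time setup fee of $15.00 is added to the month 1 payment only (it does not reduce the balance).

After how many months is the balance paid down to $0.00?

7

Month 1: $13,409.73 +$161.00 interest = $13,570.73; pay $161.00 (+ $15.00 fee) → $13,409.73
Month 2: $13,409.73 +$161.00 interest = $13,570.73; pay $161.00 → $13,409.73
Month 3: $13,409.73 +$161.00 interest = $13,570.73; pay $3,473.57 → $10,097.16
Month 4: $10,097.16 +$161.00 interest = $10,258.16; pay $3,473.57 → $6,784.59
Month 5: $6,784.59 +$161.00 interest = $6,945.59; pay $3,473.57 → $3,472.02
Month 6: $3,472.02 +$161.00 interest = $3,633.02; pay $3,473.57 → $159.45
Month 7: $159.45 +$161.00 interest = $320.45; pay $320.45 → $0.00
Balance reaches $0.00 in month 7.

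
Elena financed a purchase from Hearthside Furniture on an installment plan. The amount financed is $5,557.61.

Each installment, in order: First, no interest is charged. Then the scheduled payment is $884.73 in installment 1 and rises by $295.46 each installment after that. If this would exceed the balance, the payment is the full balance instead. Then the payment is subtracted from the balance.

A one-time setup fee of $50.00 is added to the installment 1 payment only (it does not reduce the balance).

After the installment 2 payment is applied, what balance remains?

Installment 1: opening $5,557.61; payment $884.73 (+ $50.00 fee); balance $4,672.88
Installment 2: opening $4,672.88; payment $1,180.19; balance $3,492.69

$3,492.69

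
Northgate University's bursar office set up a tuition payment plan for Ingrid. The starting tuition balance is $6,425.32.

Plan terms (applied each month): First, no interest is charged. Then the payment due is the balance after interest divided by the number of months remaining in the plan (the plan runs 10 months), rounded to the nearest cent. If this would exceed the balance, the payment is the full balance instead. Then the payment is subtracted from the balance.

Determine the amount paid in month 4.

# | Opening | Payment | End bal
1 | $6,425.32 | $642.53 | $5,782.79
2 | $5,782.79 | $642.53 | $5,140.26
3 | $5,140.26 | $642.53 | $4,497.73
4 | $4,497.73 | $642.53 | $3,855.20

$642.53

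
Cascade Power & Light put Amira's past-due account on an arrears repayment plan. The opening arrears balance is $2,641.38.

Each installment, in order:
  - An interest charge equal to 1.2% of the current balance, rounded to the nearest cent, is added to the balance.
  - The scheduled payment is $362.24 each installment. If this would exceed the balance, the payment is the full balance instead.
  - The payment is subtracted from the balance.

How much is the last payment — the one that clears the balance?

# | Opening | Interest | Payment | End bal
1 | $2,641.38 | $31.70 | $362.24 | $2,310.84
2 | $2,310.84 | $27.73 | $362.24 | $1,976.33
3 | $1,976.33 | $23.72 | $362.24 | $1,637.81
4 | $1,637.81 | $19.65 | $362.24 | $1,295.22
5 | $1,295.22 | $15.54 | $362.24 | $948.52
6 | $948.52 | $11.38 | $362.24 | $597.66
7 | $597.66 | $7.17 | $362.24 | $242.59
8 | $242.59 | $2.91 | $245.50 | $0.00

$245.50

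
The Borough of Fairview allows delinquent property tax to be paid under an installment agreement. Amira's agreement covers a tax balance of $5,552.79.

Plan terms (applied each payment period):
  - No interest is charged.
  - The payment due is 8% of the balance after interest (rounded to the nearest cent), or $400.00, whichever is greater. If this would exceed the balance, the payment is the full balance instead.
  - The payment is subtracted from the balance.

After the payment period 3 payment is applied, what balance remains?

# | Opening | Payment | End bal
1 | $5,552.79 | $444.22 | $5,108.57
2 | $5,108.57 | $408.69 | $4,699.88
3 | $4,699.88 | $400.00 | $4,299.88

$4,299.88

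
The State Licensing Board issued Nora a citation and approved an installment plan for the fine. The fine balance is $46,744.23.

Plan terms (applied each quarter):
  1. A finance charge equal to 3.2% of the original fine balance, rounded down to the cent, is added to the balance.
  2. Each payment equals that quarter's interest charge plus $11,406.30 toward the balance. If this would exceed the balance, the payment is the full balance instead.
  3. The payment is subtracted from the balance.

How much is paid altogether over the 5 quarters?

$54,223.28

# | Opening | Interest | Payment | End bal
1 | $46,744.23 | $1,495.81 | $12,902.11 | $35,337.93
2 | $35,337.93 | $1,495.81 | $12,902.11 | $23,931.63
3 | $23,931.63 | $1,495.81 | $12,902.11 | $12,525.33
4 | $12,525.33 | $1,495.81 | $12,902.11 | $1,119.03
5 | $1,119.03 | $1,495.81 | $2,614.84 | $0.00
Total paid: $54,223.28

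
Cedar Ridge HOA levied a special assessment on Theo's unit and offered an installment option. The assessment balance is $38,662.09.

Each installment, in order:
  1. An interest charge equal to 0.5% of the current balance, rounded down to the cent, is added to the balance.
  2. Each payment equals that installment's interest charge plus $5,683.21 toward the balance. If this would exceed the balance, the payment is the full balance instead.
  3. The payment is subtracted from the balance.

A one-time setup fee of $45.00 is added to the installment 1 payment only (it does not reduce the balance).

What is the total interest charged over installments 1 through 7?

Installment 1: opening $38,662.09; interest $193.31 → $38,855.40; payment $5,876.52 (+ $45.00 fee); balance $32,978.88
Installment 2: opening $32,978.88; interest $164.89 → $33,143.77; payment $5,848.10; balance $27,295.67
Installment 3: opening $27,295.67; interest $136.47 → $27,432.14; payment $5,819.68; balance $21,612.46
Installment 4: opening $21,612.46; interest $108.06 → $21,720.52; payment $5,791.27; balance $15,929.25
Installment 5: opening $15,929.25; interest $79.64 → $16,008.89; payment $5,762.85; balance $10,246.04
Installment 6: opening $10,246.04; interest $51.23 → $10,297.27; payment $5,734.44; balance $4,562.83
Installment 7: opening $4,562.83; interest $22.81 → $4,585.64; payment $4,585.64; balance $0.00
Total interest: $193.31 + $164.89 + $136.47 + $108.06 + $79.64 + $51.23 + $22.81 = $756.41

$756.41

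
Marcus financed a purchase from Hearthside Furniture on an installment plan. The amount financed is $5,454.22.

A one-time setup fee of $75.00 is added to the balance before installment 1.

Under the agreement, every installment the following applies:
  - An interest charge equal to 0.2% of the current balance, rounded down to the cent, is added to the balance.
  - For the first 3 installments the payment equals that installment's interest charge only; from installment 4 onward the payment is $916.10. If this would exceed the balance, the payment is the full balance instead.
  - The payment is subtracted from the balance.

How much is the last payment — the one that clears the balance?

$71.85

# | Opening | Interest | Payment | End bal
1 | $5,529.22 | $11.05 | $11.05 | $5,529.22
2 | $5,529.22 | $11.05 | $11.05 | $5,529.22
3 | $5,529.22 | $11.05 | $11.05 | $5,529.22
4 | $5,529.22 | $11.05 | $916.10 | $4,624.17
5 | $4,624.17 | $9.24 | $916.10 | $3,717.31
6 | $3,717.31 | $7.43 | $916.10 | $2,808.64
7 | $2,808.64 | $5.61 | $916.10 | $1,898.15
8 | $1,898.15 | $3.79 | $916.10 | $985.84
9 | $985.84 | $1.97 | $916.10 | $71.71
10 | $71.71 | $0.14 | $71.85 | $0.00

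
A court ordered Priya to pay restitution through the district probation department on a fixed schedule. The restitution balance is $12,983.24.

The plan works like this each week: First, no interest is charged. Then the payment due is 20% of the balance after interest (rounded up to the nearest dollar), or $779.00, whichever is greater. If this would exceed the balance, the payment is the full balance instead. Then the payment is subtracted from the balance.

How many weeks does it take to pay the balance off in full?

11

Week 1: opening $12,983.24; payment $2,597.00; balance $10,386.24
Week 2: opening $10,386.24; payment $2,078.00; balance $8,308.24
Week 3: opening $8,308.24; payment $1,662.00; balance $6,646.24
Week 4: opening $6,646.24; payment $1,330.00; balance $5,316.24
Week 5: opening $5,316.24; payment $1,064.00; balance $4,252.24
Week 6: opening $4,252.24; payment $851.00; balance $3,401.24
Week 7: opening $3,401.24; payment $779.00; balance $2,622.24
Week 8: opening $2,622.24; payment $779.00; balance $1,843.24
Week 9: opening $1,843.24; payment $779.00; balance $1,064.24
Week 10: opening $1,064.24; payment $779.00; balance $285.24
Week 11: opening $285.24; payment $285.24; balance $0.00
Balance reaches $0.00 in week 11.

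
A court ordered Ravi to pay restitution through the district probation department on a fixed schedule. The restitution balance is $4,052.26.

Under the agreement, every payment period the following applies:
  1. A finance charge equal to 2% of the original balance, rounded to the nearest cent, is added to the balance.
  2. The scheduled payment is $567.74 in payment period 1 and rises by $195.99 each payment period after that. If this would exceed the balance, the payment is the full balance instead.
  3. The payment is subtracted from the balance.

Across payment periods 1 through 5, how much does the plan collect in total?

# | Opening | Interest | Payment | End bal
1 | $4,052.26 | $81.05 | $567.74 | $3,565.57
2 | $3,565.57 | $81.05 | $763.73 | $2,882.89
3 | $2,882.89 | $81.05 | $959.72 | $2,004.22
4 | $2,004.22 | $81.05 | $1,155.71 | $929.56
5 | $929.56 | $81.05 | $1,010.61 | $0.00
Total paid: $4,457.51

$4,457.51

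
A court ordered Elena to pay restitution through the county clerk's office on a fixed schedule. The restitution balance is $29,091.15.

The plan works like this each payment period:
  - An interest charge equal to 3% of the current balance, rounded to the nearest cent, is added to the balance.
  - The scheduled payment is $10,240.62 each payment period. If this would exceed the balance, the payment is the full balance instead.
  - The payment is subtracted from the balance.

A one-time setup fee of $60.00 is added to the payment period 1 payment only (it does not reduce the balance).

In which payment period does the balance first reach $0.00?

4

Payment period 1: $29,091.15 +$872.73 interest = $29,963.88; pay $10,240.62 (+ $60.00 fee) → $19,723.26
Payment period 2: $19,723.26 +$591.70 interest = $20,314.96; pay $10,240.62 → $10,074.34
Payment period 3: $10,074.34 +$302.23 interest = $10,376.57; pay $10,240.62 → $135.95
Payment period 4: $135.95 +$4.08 interest = $140.03; pay $140.03 → $0.00
Balance reaches $0.00 in payment period 4.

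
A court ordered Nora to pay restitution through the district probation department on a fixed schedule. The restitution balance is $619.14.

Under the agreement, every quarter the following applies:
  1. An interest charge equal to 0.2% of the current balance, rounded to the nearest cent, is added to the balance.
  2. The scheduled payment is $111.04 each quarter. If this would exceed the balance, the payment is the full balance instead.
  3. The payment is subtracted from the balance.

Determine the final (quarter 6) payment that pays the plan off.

$68.08

Quarter 1: opening $619.14; interest $1.24 → $620.38; payment $111.04; balance $509.34
Quarter 2: opening $509.34; interest $1.02 → $510.36; payment $111.04; balance $399.32
Quarter 3: opening $399.32; interest $0.80 → $400.12; payment $111.04; balance $289.08
Quarter 4: opening $289.08; interest $0.58 → $289.66; payment $111.04; balance $178.62
Quarter 5: opening $178.62; interest $0.36 → $178.98; payment $111.04; balance $67.94
Quarter 6: opening $67.94; interest $0.14 → $68.08; payment $68.08; balance $0.00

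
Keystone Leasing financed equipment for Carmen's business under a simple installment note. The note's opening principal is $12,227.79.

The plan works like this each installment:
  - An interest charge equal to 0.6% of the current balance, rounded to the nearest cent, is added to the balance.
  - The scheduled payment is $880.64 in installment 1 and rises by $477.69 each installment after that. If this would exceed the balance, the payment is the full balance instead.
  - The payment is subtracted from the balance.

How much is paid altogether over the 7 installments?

$12,537.69

Installment 1: $12,227.79 +$73.37 interest = $12,301.16; pay $880.64 → $11,420.52
Installment 2: $11,420.52 +$68.52 interest = $11,489.04; pay $1,358.33 → $10,130.71
Installment 3: $10,130.71 +$60.78 interest = $10,191.49; pay $1,836.02 → $8,355.47
Installment 4: $8,355.47 +$50.13 interest = $8,405.60; pay $2,313.71 → $6,091.89
Installment 5: $6,091.89 +$36.55 interest = $6,128.44; pay $2,791.40 → $3,337.04
Installment 6: $3,337.04 +$20.02 interest = $3,357.06; pay $3,269.09 → $87.97
Installment 7: $87.97 +$0.53 interest = $88.50; pay $88.50 → $0.00
Total paid: $12,537.69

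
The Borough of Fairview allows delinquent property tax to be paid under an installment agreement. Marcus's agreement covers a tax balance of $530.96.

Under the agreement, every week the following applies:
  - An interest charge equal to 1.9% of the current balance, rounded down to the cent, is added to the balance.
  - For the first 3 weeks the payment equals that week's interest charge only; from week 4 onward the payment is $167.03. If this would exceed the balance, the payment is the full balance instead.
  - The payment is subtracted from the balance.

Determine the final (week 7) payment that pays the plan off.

Week 1: opening $530.96; interest $10.08 → $541.04; payment $10.08; balance $530.96
Week 2: opening $530.96; interest $10.08 → $541.04; payment $10.08; balance $530.96
Week 3: opening $530.96; interest $10.08 → $541.04; payment $10.08; balance $530.96
Week 4: opening $530.96; interest $10.08 → $541.04; payment $167.03; balance $374.01
Week 5: opening $374.01; interest $7.10 → $381.11; payment $167.03; balance $214.08
Week 6: opening $214.08; interest $4.06 → $218.14; payment $167.03; balance $51.11
Week 7: opening $51.11; interest $0.97 → $52.08; payment $52.08; balance $0.00

$52.08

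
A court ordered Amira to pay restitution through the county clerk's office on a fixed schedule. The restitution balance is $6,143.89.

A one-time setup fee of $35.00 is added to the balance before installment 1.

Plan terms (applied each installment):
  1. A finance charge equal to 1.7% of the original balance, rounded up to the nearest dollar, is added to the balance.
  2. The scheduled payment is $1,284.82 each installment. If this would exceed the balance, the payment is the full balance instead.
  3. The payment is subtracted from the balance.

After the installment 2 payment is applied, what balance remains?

# | Opening | Interest | Payment | End bal
1 | $6,178.89 | $105.00 | $1,284.82 | $4,999.07
2 | $4,999.07 | $105.00 | $1,284.82 | $3,819.25

$3,819.25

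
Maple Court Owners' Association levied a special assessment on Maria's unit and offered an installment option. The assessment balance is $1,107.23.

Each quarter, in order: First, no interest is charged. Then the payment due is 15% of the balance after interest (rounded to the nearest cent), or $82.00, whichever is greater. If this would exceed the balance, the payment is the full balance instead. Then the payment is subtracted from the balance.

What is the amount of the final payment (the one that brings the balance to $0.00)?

Quarter 1: opening $1,107.23; payment $166.08; balance $941.15
Quarter 2: opening $941.15; payment $141.17; balance $799.98
Quarter 3: opening $799.98; payment $120.00; balance $679.98
Quarter 4: opening $679.98; payment $102.00; balance $577.98
Quarter 5: opening $577.98; payment $86.70; balance $491.28
Quarter 6: opening $491.28; payment $82.00; balance $409.28
Quarter 7: opening $409.28; payment $82.00; balance $327.28
Quarter 8: opening $327.28; payment $82.00; balance $245.28
Quarter 9: opening $245.28; payment $82.00; balance $163.28
Quarter 10: opening $163.28; payment $82.00; balance $81.28
Quarter 11: opening $81.28; payment $81.28; balance $0.00

$81.28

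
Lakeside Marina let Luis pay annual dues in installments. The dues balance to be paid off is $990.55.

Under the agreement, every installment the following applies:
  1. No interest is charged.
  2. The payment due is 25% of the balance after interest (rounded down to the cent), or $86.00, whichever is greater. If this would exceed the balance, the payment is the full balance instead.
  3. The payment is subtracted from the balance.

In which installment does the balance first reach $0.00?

# | Opening | Payment | End bal
1 | $990.55 | $247.63 | $742.92
2 | $742.92 | $185.73 | $557.19
3 | $557.19 | $139.29 | $417.90
4 | $417.90 | $104.47 | $313.43
5 | $313.43 | $86.00 | $227.43
6 | $227.43 | $86.00 | $141.43
7 | $141.43 | $86.00 | $55.43
8 | $55.43 | $55.43 | $0.00
Balance reaches $0.00 in installment 8.

8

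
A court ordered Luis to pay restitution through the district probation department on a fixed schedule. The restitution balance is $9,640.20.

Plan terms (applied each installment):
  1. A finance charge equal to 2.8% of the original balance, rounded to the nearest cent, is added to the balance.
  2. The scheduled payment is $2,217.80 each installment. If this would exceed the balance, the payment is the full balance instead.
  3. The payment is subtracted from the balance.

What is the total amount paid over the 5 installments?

$10,989.85

Installment 1: opening $9,640.20; interest $269.93 → $9,910.13; payment $2,217.80; balance $7,692.33
Installment 2: opening $7,692.33; interest $269.93 → $7,962.26; payment $2,217.80; balance $5,744.46
Installment 3: opening $5,744.46; interest $269.93 → $6,014.39; payment $2,217.80; balance $3,796.59
Installment 4: opening $3,796.59; interest $269.93 → $4,066.52; payment $2,217.80; balance $1,848.72
Installment 5: opening $1,848.72; interest $269.93 → $2,118.65; payment $2,118.65; balance $0.00
Total paid: $10,989.85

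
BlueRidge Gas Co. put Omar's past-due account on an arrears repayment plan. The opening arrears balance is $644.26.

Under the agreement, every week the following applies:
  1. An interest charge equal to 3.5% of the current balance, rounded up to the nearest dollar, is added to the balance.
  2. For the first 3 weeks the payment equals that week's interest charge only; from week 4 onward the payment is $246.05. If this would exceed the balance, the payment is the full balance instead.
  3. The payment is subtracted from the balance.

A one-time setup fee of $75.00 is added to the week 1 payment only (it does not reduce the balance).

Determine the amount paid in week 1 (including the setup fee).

Week 1: opening $644.26; interest $23.00 → $667.26; payment $23.00 (+ $75.00 fee); balance $644.26

$98.00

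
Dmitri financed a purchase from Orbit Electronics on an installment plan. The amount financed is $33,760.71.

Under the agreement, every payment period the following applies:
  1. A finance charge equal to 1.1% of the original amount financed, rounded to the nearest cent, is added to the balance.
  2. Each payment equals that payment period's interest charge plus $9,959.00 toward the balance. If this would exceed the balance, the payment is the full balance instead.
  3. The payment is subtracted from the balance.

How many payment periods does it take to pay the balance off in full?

4

Payment period 1: opening $33,760.71; interest $371.37 → $34,132.08; payment $10,330.37; balance $23,801.71
Payment period 2: opening $23,801.71; interest $371.37 → $24,173.08; payment $10,330.37; balance $13,842.71
Payment period 3: opening $13,842.71; interest $371.37 → $14,214.08; payment $10,330.37; balance $3,883.71
Payment period 4: opening $3,883.71; interest $371.37 → $4,255.08; payment $4,255.08; balance $0.00
Balance reaches $0.00 in payment period 4.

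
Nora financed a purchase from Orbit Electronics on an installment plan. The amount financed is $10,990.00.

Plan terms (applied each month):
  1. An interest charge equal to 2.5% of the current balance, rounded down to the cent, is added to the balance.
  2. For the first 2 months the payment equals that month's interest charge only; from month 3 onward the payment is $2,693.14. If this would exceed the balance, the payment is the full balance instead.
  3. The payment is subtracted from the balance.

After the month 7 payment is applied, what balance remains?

Month 1: $10,990.00 +$274.75 interest = $11,264.75; pay $274.75 → $10,990.00
Month 2: $10,990.00 +$274.75 interest = $11,264.75; pay $274.75 → $10,990.00
Month 3: $10,990.00 +$274.75 interest = $11,264.75; pay $2,693.14 → $8,571.61
Month 4: $8,571.61 +$214.29 interest = $8,785.90; pay $2,693.14 → $6,092.76
Month 5: $6,092.76 +$152.31 interest = $6,245.07; pay $2,693.14 → $3,551.93
Month 6: $3,551.93 +$88.79 interest = $3,640.72; pay $2,693.14 → $947.58
Month 7: $947.58 +$23.68 interest = $971.26; pay $971.26 → $0.00

$0.00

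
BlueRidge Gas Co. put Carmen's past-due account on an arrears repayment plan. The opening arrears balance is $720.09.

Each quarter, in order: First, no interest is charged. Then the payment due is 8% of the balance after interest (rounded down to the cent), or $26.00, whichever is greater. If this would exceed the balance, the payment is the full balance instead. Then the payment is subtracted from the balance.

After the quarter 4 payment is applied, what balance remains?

# | Opening | Payment | End bal
1 | $720.09 | $57.60 | $662.49
2 | $662.49 | $52.99 | $609.50
3 | $609.50 | $48.76 | $560.74
4 | $560.74 | $44.85 | $515.89

$515.89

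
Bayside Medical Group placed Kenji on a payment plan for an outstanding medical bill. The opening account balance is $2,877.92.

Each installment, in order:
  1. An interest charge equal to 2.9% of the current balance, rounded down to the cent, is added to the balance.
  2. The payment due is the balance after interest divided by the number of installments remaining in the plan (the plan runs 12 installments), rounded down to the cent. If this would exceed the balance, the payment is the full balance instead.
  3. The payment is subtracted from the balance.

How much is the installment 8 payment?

$301.45

Installment 1: $2,877.92 +$83.45 interest = $2,961.37; pay $246.78 → $2,714.59
Installment 2: $2,714.59 +$78.72 interest = $2,793.31; pay $253.93 → $2,539.38
Installment 3: $2,539.38 +$73.64 interest = $2,613.02; pay $261.30 → $2,351.72
Installment 4: $2,351.72 +$68.19 interest = $2,419.91; pay $268.87 → $2,151.04
Installment 5: $2,151.04 +$62.38 interest = $2,213.42; pay $276.67 → $1,936.75
Installment 6: $1,936.75 +$56.16 interest = $1,992.91; pay $284.70 → $1,708.21
Installment 7: $1,708.21 +$49.53 interest = $1,757.74; pay $292.95 → $1,464.79
Installment 8: $1,464.79 +$42.47 interest = $1,507.26; pay $301.45 → $1,205.81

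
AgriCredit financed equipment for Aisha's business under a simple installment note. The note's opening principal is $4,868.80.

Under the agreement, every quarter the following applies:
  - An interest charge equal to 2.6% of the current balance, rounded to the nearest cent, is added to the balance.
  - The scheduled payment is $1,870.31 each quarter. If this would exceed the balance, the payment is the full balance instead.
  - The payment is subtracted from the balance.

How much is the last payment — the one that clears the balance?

$1,370.76

# | Opening | Interest | Payment | End bal
1 | $4,868.80 | $126.59 | $1,870.31 | $3,125.08
2 | $3,125.08 | $81.25 | $1,870.31 | $1,336.02
3 | $1,336.02 | $34.74 | $1,370.76 | $0.00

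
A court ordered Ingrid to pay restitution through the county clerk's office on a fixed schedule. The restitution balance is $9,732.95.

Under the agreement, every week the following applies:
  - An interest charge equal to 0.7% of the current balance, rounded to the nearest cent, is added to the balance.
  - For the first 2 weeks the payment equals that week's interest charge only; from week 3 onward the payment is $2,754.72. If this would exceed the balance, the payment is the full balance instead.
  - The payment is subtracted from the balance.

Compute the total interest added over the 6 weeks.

# | Opening | Interest | Payment | End bal
1 | $9,732.95 | $68.13 | $68.13 | $9,732.95
2 | $9,732.95 | $68.13 | $68.13 | $9,732.95
3 | $9,732.95 | $68.13 | $2,754.72 | $7,046.36
4 | $7,046.36 | $49.32 | $2,754.72 | $4,340.96
5 | $4,340.96 | $30.39 | $2,754.72 | $1,616.63
6 | $1,616.63 | $11.32 | $1,627.95 | $0.00
Total interest: $68.13 + $68.13 + $68.13 + $49.32 + $30.39 + $11.32 = $295.42

$295.42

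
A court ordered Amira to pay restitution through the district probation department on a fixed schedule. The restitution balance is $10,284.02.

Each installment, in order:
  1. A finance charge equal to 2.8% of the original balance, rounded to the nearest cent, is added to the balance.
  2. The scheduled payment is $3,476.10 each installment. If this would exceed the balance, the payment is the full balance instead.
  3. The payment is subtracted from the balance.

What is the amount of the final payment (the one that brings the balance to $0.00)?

$1,007.52

Installment 1: $10,284.02 +$287.95 interest = $10,571.97; pay $3,476.10 → $7,095.87
Installment 2: $7,095.87 +$287.95 interest = $7,383.82; pay $3,476.10 → $3,907.72
Installment 3: $3,907.72 +$287.95 interest = $4,195.67; pay $3,476.10 → $719.57
Installment 4: $719.57 +$287.95 interest = $1,007.52; pay $1,007.52 → $0.00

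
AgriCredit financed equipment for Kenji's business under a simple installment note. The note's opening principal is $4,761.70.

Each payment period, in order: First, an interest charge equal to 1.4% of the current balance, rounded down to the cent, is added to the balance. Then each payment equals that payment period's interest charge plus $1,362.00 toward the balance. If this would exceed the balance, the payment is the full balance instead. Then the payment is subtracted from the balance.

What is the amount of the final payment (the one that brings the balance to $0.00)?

Payment period 1: $4,761.70 +$66.66 interest = $4,828.36; pay $1,428.66 → $3,399.70
Payment period 2: $3,399.70 +$47.59 interest = $3,447.29; pay $1,409.59 → $2,037.70
Payment period 3: $2,037.70 +$28.52 interest = $2,066.22; pay $1,390.52 → $675.70
Payment period 4: $675.70 +$9.45 interest = $685.15; pay $685.15 → $0.00

$685.15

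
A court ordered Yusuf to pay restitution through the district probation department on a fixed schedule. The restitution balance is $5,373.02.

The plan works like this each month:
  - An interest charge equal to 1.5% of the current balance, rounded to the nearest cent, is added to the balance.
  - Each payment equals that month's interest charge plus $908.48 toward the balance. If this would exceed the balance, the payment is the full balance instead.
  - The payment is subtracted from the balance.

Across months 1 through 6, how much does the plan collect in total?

$5,652.19

# | Opening | Interest | Payment | End bal
1 | $5,373.02 | $80.60 | $989.08 | $4,464.54
2 | $4,464.54 | $66.97 | $975.45 | $3,556.06
3 | $3,556.06 | $53.34 | $961.82 | $2,647.58
4 | $2,647.58 | $39.71 | $948.19 | $1,739.10
5 | $1,739.10 | $26.09 | $934.57 | $830.62
6 | $830.62 | $12.46 | $843.08 | $0.00
Total paid: $5,652.19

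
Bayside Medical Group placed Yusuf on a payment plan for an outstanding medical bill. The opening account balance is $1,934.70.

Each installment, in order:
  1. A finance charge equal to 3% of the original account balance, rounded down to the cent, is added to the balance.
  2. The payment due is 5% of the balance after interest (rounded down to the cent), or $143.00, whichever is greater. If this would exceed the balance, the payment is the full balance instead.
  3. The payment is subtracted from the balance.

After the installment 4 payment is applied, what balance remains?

# | Opening | Interest | Payment | End bal
1 | $1,934.70 | $58.04 | $143.00 | $1,849.74
2 | $1,849.74 | $58.04 | $143.00 | $1,764.78
3 | $1,764.78 | $58.04 | $143.00 | $1,679.82
4 | $1,679.82 | $58.04 | $143.00 | $1,594.86

$1,594.86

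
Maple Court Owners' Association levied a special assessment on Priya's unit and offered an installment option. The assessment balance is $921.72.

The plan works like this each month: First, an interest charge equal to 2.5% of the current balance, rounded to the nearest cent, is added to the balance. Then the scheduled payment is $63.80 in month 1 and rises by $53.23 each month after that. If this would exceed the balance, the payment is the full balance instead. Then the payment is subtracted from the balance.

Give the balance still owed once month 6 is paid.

# | Opening | Interest | Payment | End bal
1 | $921.72 | $23.04 | $63.80 | $880.96
2 | $880.96 | $22.02 | $117.03 | $785.95
3 | $785.95 | $19.65 | $170.26 | $635.34
4 | $635.34 | $15.88 | $223.49 | $427.73
5 | $427.73 | $10.69 | $276.72 | $161.70
6 | $161.70 | $4.04 | $165.74 | $0.00

$0.00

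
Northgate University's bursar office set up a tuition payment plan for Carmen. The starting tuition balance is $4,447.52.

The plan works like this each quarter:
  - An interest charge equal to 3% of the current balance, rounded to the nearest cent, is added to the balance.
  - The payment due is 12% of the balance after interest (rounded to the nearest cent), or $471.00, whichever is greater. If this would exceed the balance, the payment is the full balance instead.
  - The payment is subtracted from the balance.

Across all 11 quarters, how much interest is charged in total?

Quarter 1: opening $4,447.52; interest $133.43 → $4,580.95; payment $549.71; balance $4,031.24
Quarter 2: opening $4,031.24; interest $120.94 → $4,152.18; payment $498.26; balance $3,653.92
Quarter 3: opening $3,653.92; interest $109.62 → $3,763.54; payment $471.00; balance $3,292.54
Quarter 4: opening $3,292.54; interest $98.78 → $3,391.32; payment $471.00; balance $2,920.32
Quarter 5: opening $2,920.32; interest $87.61 → $3,007.93; payment $471.00; balance $2,536.93
Quarter 6: opening $2,536.93; interest $76.11 → $2,613.04; payment $471.00; balance $2,142.04
Quarter 7: opening $2,142.04; interest $64.26 → $2,206.30; payment $471.00; balance $1,735.30
Quarter 8: opening $1,735.30; interest $52.06 → $1,787.36; payment $471.00; balance $1,316.36
Quarter 9: opening $1,316.36; interest $39.49 → $1,355.85; payment $471.00; balance $884.85
Quarter 10: opening $884.85; interest $26.55 → $911.40; payment $471.00; balance $440.40
Quarter 11: opening $440.40; interest $13.21 → $453.61; payment $453.61; balance $0.00
Total interest: $133.43 + $120.94 + $109.62 + $98.78 + $87.61 + $76.11 + $64.26 + $52.06 + $39.49 + $26.55 + $13.21 = $822.06

$822.06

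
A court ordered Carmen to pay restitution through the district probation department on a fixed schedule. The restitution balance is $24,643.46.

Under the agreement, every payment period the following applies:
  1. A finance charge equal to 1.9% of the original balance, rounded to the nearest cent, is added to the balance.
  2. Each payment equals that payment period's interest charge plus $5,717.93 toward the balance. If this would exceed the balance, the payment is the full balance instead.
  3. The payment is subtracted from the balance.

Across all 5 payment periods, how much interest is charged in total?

$2,341.15

# | Opening | Interest | Payment | End bal
1 | $24,643.46 | $468.23 | $6,186.16 | $18,925.53
2 | $18,925.53 | $468.23 | $6,186.16 | $13,207.60
3 | $13,207.60 | $468.23 | $6,186.16 | $7,489.67
4 | $7,489.67 | $468.23 | $6,186.16 | $1,771.74
5 | $1,771.74 | $468.23 | $2,239.97 | $0.00
Total interest: $468.23 + $468.23 + $468.23 + $468.23 + $468.23 = $2,341.15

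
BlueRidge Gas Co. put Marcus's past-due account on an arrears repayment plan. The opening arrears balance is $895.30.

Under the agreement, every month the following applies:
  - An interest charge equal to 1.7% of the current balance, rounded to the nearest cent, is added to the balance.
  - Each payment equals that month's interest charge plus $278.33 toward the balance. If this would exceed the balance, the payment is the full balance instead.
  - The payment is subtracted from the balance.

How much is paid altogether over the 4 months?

$927.80

Month 1: $895.30 +$15.22 interest = $910.52; pay $293.55 → $616.97
Month 2: $616.97 +$10.49 interest = $627.46; pay $288.82 → $338.64
Month 3: $338.64 +$5.76 interest = $344.40; pay $284.09 → $60.31
Month 4: $60.31 +$1.03 interest = $61.34; pay $61.34 → $0.00
Total paid: $927.80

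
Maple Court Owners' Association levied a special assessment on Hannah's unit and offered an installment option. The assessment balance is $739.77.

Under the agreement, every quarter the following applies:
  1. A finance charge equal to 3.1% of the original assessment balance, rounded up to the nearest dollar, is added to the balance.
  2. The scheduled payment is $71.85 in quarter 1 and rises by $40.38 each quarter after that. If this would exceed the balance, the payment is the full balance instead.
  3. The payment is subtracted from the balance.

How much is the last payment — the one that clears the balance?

Quarter 1: opening $739.77; interest $23.00 → $762.77; payment $71.85; balance $690.92
Quarter 2: opening $690.92; interest $23.00 → $713.92; payment $112.23; balance $601.69
Quarter 3: opening $601.69; interest $23.00 → $624.69; payment $152.61; balance $472.08
Quarter 4: opening $472.08; interest $23.00 → $495.08; payment $192.99; balance $302.09
Quarter 5: opening $302.09; interest $23.00 → $325.09; payment $233.37; balance $91.72
Quarter 6: opening $91.72; interest $23.00 → $114.72; payment $114.72; balance $0.00

$114.72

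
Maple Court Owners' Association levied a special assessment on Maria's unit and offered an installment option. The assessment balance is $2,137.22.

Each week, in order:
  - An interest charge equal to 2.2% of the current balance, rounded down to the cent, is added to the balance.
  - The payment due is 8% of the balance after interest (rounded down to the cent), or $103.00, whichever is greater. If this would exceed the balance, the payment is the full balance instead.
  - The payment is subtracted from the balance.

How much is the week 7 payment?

$120.73

# | Opening | Interest | Payment | End bal
1 | $2,137.22 | $47.01 | $174.73 | $2,009.50
2 | $2,009.50 | $44.20 | $164.29 | $1,889.41
3 | $1,889.41 | $41.56 | $154.47 | $1,776.50
4 | $1,776.50 | $39.08 | $145.24 | $1,670.34
5 | $1,670.34 | $36.74 | $136.56 | $1,570.52
6 | $1,570.52 | $34.55 | $128.40 | $1,476.67
7 | $1,476.67 | $32.48 | $120.73 | $1,388.42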